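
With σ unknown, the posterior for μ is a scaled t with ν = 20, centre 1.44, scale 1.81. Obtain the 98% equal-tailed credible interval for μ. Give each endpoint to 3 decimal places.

[-3.136, 6.016]

The t_20 distribution is symmetric; the 98% interval is 1.44 ± t·1.81 with t_{0.99,20} = 2.528.
Half-width: 2.528 × 1.81 = 4.576.
1.44 − 4.576 = -3.136; 1.44 + 4.576 = 6.016.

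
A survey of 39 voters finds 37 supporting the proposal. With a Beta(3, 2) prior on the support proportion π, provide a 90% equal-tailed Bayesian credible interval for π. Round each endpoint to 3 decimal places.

[0.829, 0.968]

Posterior: Beta(3+37, 2+2) = Beta(40, 4).
Equal-tailed 90% interval: the 0.05 and 0.95 quantiles of Beta(40, 4).
Posterior mean ≈ 0.909, SD ≈ 0.043; a Normal approximation gives roughly [0.839, 0.980].
Exact: F⁻¹(0.05) = 0.829; F⁻¹(0.95) = 0.968.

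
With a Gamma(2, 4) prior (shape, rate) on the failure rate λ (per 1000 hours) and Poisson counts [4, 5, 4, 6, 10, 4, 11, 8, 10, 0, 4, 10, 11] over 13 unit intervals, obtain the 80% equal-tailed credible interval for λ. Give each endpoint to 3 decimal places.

Posterior: Gamma(2+87, 4+13) = Gamma(89, 17) (shape, rate).
Equal-tailed 80% interval: Gamma(89, 17) quantiles at 0.1 and 0.9.
Posterior mean ≈ 5.235, SD ≈ 0.555; a Normal approximation gives roughly [4.524, 5.946].
Exact: lower = 4.538; upper = 5.958.

[4.538, 5.958]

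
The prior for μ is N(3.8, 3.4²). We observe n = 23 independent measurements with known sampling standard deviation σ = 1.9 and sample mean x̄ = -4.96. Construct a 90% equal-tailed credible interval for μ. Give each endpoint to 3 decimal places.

[-5.490, -4.195]

Posterior precision = 1/3.4² + 23/1.9² = 0.0865 + 6.3712 = 6.4577, so posterior SD = 0.3935.
Posterior mean = (3.8/3.4² + 23·-4.96/1.9²) / 6.4577 = -4.8427.
Interval: -4.8427 ± 1.645 × 0.3935 → [-5.490, -4.195].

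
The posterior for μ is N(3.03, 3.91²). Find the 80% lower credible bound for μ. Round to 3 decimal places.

-0.261

Need L with P(μ ≥ L) = 0.80: L = 3.03 − z_{0.2}·3.91.
z = 0.842; L = 3.03 − 0.842 × 3.91 = -0.261.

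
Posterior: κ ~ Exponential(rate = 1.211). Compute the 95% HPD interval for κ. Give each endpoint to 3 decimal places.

The exponential density is strictly decreasing on [0, ∞), so the HPD interval is anchored at 0: [0, q] with P(κ ≤ q) = 0.95.
q = −ln(1 − 0.95) / 1.211 = 2.9957 / 1.211 = 2.474.

[0.000, 2.474]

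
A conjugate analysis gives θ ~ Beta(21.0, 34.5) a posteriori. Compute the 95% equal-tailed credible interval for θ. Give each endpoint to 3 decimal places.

Posterior: Beta(21.0, 34.5).
Equal-tailed 95% interval: the 0.025 and 0.975 quantiles of Beta(21.0, 34.5).
Posterior mean ≈ 0.378, SD ≈ 0.065; a Normal approximation gives roughly [0.252, 0.505].
Exact: F⁻¹(0.025) = 0.257; F⁻¹(0.975) = 0.508.

[0.257, 0.508]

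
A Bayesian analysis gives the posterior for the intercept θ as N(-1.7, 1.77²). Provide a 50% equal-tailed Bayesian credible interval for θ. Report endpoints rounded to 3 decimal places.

The posterior is symmetric, so the 50% equal-tailed interval is θ = -1.7 ± z·1.77 with z = 0.674.
Half-width: 0.674 × 1.77 = 1.194.
-1.7 − 1.194 = -2.894; -1.7 + 1.194 = -0.506.

[-2.894, -0.506]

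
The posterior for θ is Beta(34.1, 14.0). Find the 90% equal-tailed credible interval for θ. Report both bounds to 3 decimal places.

[0.597, 0.811]

Posterior: Beta(34.1, 14.0).
Equal-tailed 90% interval: the 0.05 and 0.95 quantiles of Beta(34.1, 14.0).
Posterior mean ≈ 0.709, SD ≈ 0.065; a Normal approximation gives roughly [0.602, 0.816].
Exact: F⁻¹(0.05) = 0.597; F⁻¹(0.95) = 0.811.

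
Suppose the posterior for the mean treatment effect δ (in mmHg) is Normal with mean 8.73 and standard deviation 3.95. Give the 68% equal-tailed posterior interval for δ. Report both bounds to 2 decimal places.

The posterior is symmetric, so the 68% equal-tailed interval is δ = 8.73 ± z·3.95 with z = 0.994.
Half-width: 0.994 × 3.95 = 3.93.
8.73 − 3.93 = 4.80; 8.73 + 3.93 = 12.66.

[4.80, 12.66]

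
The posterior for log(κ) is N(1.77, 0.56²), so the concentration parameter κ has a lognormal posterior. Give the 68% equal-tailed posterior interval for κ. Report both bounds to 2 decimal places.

On the log scale the 68% interval is 1.77 ± 0.994 × 0.56 = [1.2131, 2.3269].
Exponentiate: [e^1.2131, e^2.3269] = [3.36, 10.25].

[3.36, 10.25]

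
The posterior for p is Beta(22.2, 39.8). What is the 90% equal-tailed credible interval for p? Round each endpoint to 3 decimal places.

[0.261, 0.460]

Posterior: Beta(22.2, 39.8).
Equal-tailed 90% interval: the 0.05 and 0.95 quantiles of Beta(22.2, 39.8).
Posterior mean ≈ 0.358, SD ≈ 0.060; a Normal approximation gives roughly [0.259, 0.457].
Exact: F⁻¹(0.05) = 0.261; F⁻¹(0.95) = 0.460.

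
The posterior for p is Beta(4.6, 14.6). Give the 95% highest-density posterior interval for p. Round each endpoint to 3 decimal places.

The posterior is unimodal and skewed, so the HPD interval has equal density at both endpoints and is the shortest 95% interval.
Solving f(0.068) = f(0.426) with F(0.426) − F(0.068) = 0.95 gives [0.068, 0.426].
For comparison, the equal-tailed interval is [0.082, 0.448]; the HPD is narrower and shifted toward the mode.

[0.068, 0.426]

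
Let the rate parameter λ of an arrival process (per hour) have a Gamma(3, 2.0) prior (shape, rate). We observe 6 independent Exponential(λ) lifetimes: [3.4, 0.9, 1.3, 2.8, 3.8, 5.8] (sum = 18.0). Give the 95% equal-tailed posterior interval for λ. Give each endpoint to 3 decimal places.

Posterior: Gamma(3+6, 2.0+18.0) = Gamma(9, 20.0) (shape, rate).
Equal-tailed 95% interval: Gamma(9, 20.0) quantiles at 0.025 and 0.975.
Posterior mean ≈ 0.450, SD ≈ 0.150; a Normal approximation gives roughly [0.156, 0.744].
Exact: lower = 0.206; upper = 0.788.

[0.206, 0.788]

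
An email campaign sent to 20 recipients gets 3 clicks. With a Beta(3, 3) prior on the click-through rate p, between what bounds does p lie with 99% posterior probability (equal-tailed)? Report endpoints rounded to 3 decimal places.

[0.066, 0.470]

Posterior: Beta(3+3, 3+17) = Beta(6, 20).
Equal-tailed 99% interval: the 0.005 and 0.995 quantiles of Beta(6, 20).
Posterior mean ≈ 0.231, SD ≈ 0.081; a Normal approximation gives roughly [0.022, 0.440].
Exact: F⁻¹(0.005) = 0.066; F⁻¹(0.995) = 0.470.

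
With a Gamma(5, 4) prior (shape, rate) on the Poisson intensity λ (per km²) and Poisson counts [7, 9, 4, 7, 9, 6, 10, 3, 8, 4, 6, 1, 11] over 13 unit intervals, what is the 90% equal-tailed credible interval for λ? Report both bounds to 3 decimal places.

[4.411, 6.244]

Posterior: Gamma(5+85, 4+13) = Gamma(90, 17) (shape, rate).
Equal-tailed 90% interval: Gamma(90, 17) quantiles at 0.05 and 0.95.
Posterior mean ≈ 5.294, SD ≈ 0.558; a Normal approximation gives roughly [4.376, 6.212].
Exact: lower = 4.411; upper = 6.244.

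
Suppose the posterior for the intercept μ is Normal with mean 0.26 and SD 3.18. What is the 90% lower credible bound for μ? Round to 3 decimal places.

-3.815

Need L with P(μ ≥ L) = 0.90: L = 0.26 − z_{0.1}·3.18.
z = 1.282; L = 0.26 − 1.282 × 3.18 = -3.815.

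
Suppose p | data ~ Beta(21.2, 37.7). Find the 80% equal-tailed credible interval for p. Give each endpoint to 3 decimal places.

Posterior: Beta(21.2, 37.7).
Equal-tailed 80% interval: the 0.1 and 0.9 quantiles of Beta(21.2, 37.7).
Posterior mean ≈ 0.360, SD ≈ 0.062; a Normal approximation gives roughly [0.280, 0.439].
Exact: F⁻¹(0.1) = 0.281; F⁻¹(0.9) = 0.441.

[0.281, 0.441]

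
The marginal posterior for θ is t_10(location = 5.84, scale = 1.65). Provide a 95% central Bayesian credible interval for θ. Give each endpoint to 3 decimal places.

The t_10 distribution is symmetric; the 95% interval is 5.84 ± t·1.65 with t_{0.975,10} = 2.228.
Half-width: 2.228 × 1.65 = 3.676.
5.84 − 3.676 = 2.164; 5.84 + 3.676 = 9.516.

[2.164, 9.516]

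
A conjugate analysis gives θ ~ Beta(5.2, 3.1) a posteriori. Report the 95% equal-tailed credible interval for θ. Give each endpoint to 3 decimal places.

[0.297, 0.898]

Posterior: Beta(5.2, 3.1).
Equal-tailed 95% interval: the 0.025 and 0.975 quantiles of Beta(5.2, 3.1).
Posterior mean ≈ 0.627, SD ≈ 0.159; a Normal approximation gives roughly [0.316, 0.937].
Exact: F⁻¹(0.025) = 0.297; F⁻¹(0.975) = 0.898.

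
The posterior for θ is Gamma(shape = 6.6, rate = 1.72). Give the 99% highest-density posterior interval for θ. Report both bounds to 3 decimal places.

The posterior is unimodal and skewed, so the HPD interval has equal density at both endpoints and is the shortest 99% interval.
Solving f(0.844) = f(8.279) with F(8.279) − F(0.844) = 0.99 gives [0.844, 8.279].
For comparison, the equal-tailed interval is [1.066, 8.756]; the HPD is narrower and shifted toward the mode.

[0.844, 8.279]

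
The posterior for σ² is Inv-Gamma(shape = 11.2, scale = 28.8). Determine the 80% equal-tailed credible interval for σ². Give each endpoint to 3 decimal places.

Inverse-Gamma(11.2, 28.8) quantiles: F⁻¹(0.1) and F⁻¹(0.9).
Equivalently, 1/σ² ~ Gamma(11.2, rate = 28.8); invert its 0.9 and 0.1 quantiles.
Posterior mean ≈ 2.824, SD ≈ 0.931; a Normal approximation gives roughly [1.631, 4.017].
Exact: lower = 1.841; upper = 4.010.

[1.841, 4.010]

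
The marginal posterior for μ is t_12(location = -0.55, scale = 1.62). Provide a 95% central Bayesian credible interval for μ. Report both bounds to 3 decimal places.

The t_12 distribution is symmetric; the 95% interval is -0.55 ± t·1.62 with t_{0.975,12} = 2.179.
Half-width: 2.179 × 1.62 = 3.530.
-0.55 − 3.530 = -4.080; -0.55 + 3.530 = 2.980.

[-4.080, 2.980]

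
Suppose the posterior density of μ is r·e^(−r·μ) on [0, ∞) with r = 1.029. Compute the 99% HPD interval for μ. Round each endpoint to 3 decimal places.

[0.000, 4.475]

The exponential density is strictly decreasing on [0, ∞), so the HPD interval is anchored at 0: [0, q] with P(μ ≤ q) = 0.99.
q = −ln(1 − 0.99) / 1.029 = 4.6052 / 1.029 = 4.475.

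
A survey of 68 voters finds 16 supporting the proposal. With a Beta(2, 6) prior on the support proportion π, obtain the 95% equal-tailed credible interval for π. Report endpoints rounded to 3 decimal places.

[0.149, 0.338]

Posterior: Beta(2+16, 6+52) = Beta(18, 58).
Equal-tailed 95% interval: the 0.025 and 0.975 quantiles of Beta(18, 58).
Posterior mean ≈ 0.237, SD ≈ 0.048; a Normal approximation gives roughly [0.142, 0.332].
Exact: F⁻¹(0.025) = 0.149; F⁻¹(0.975) = 0.338.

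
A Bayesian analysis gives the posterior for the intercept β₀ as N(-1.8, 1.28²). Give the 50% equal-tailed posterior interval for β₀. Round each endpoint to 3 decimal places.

The posterior is symmetric, so the 50% equal-tailed interval is β₀ = -1.8 ± z·1.28 with z = 0.674.
Half-width: 0.674 × 1.28 = 0.863.
-1.8 − 0.863 = -2.663; -1.8 + 0.863 = -0.937.

[-2.663, -0.937]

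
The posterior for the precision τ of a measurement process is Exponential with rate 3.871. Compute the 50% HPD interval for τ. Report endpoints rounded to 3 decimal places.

[0.000, 0.179]

The exponential density is strictly decreasing on [0, ∞), so the HPD interval is anchored at 0: [0, q] with P(τ ≤ q) = 0.50.
q = −ln(1 − 0.50) / 3.871 = 0.6931 / 3.871 = 0.179.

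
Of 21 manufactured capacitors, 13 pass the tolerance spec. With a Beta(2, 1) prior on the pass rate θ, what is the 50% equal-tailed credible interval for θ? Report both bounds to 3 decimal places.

[0.560, 0.694]

Posterior: Beta(2+13, 1+8) = Beta(15, 9).
Equal-tailed 50% interval: the 0.25 and 0.75 quantiles of Beta(15, 9).
Posterior mean ≈ 0.625, SD ≈ 0.097; a Normal approximation gives roughly [0.560, 0.690].
Exact: F⁻¹(0.25) = 0.560; F⁻¹(0.75) = 0.694.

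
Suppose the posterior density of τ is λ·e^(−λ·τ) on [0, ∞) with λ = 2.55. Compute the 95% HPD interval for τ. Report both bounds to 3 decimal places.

The exponential density is strictly decreasing on [0, ∞), so the HPD interval is anchored at 0: [0, q] with P(τ ≤ q) = 0.95.
q = −ln(1 − 0.95) / 2.55 = 2.9957 / 2.55 = 1.175.

[0.000, 1.175]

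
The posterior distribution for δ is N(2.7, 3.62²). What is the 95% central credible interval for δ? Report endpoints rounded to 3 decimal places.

The posterior is symmetric, so the 95% equal-tailed interval is δ = 2.7 ± z·3.62 with z = 1.960.
Half-width: 1.960 × 3.62 = 7.095.
2.7 − 7.095 = -4.395; 2.7 + 7.095 = 9.795.

[-4.395, 9.795]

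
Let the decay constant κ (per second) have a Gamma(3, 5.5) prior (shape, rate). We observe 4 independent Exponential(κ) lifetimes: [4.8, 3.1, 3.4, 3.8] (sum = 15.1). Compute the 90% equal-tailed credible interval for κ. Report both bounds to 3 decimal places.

Posterior: Gamma(3+4, 5.5+15.1) = Gamma(7, 20.6) (shape, rate).
Equal-tailed 90% interval: Gamma(7, 20.6) quantiles at 0.05 and 0.95.
Posterior mean ≈ 0.340, SD ≈ 0.128; a Normal approximation gives roughly [0.129, 0.551].
Exact: lower = 0.159; upper = 0.575.

[0.159, 0.575]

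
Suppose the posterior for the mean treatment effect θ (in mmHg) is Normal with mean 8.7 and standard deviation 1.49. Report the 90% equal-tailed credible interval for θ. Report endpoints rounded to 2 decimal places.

[6.25, 11.15]

The posterior is symmetric, so the 90% equal-tailed interval is θ = 8.7 ± z·1.49 with z = 1.645.
Half-width: 1.645 × 1.49 = 2.45.
8.7 − 2.45 = 6.25; 8.7 + 2.45 = 11.15.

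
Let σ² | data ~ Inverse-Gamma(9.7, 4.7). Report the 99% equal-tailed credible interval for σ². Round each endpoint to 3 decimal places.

[0.240, 1.328]

Inverse-Gamma(9.7, 4.7) quantiles: F⁻¹(0.005) and F⁻¹(0.995).
Equivalently, 1/σ² ~ Gamma(9.7, rate = 4.7); invert its 0.995 and 0.005 quantiles.
Posterior mean ≈ 0.540, SD ≈ 0.195; a Normal approximation gives roughly [0.039, 1.042].
Exact: lower = 0.240; upper = 1.328.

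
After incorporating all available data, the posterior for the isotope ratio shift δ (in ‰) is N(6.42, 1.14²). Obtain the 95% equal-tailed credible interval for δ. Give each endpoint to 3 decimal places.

[4.186, 8.654]

The posterior is symmetric, so the 95% equal-tailed interval is δ = 6.42 ± z·1.14 with z = 1.960.
Half-width: 1.960 × 1.14 = 2.234.
6.42 − 2.234 = 4.186; 6.42 + 2.234 = 8.654.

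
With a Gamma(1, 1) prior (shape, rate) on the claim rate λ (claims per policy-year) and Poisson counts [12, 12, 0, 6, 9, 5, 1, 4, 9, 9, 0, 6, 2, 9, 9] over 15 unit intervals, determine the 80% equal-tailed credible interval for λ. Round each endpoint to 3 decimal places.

Posterior: Gamma(1+93, 1+15) = Gamma(94, 16) (shape, rate).
Equal-tailed 80% interval: Gamma(94, 16) quantiles at 0.1 and 0.9.
Posterior mean ≈ 5.875, SD ≈ 0.606; a Normal approximation gives roughly [5.098, 6.652].
Exact: lower = 5.113; upper = 6.664.

[5.113, 6.664]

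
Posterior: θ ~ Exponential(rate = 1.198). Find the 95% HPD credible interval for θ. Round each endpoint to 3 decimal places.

[0.000, 2.501]

The exponential density is strictly decreasing on [0, ∞), so the HPD interval is anchored at 0: [0, q] with P(θ ≤ q) = 0.95.
q = −ln(1 − 0.95) / 1.198 = 2.9957 / 1.198 = 2.501.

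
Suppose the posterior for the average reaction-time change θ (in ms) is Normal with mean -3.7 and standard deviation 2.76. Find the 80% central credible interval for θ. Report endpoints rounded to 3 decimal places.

[-7.237, -0.163]

The posterior is symmetric, so the 80% equal-tailed interval is θ = -3.7 ± z·2.76 with z = 1.282.
Half-width: 1.282 × 2.76 = 3.537.
-3.7 − 3.537 = -7.237; -3.7 + 3.537 = -0.163.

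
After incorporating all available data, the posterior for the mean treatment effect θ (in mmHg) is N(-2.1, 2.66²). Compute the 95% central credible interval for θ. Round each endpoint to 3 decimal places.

The posterior is symmetric, so the 95% equal-tailed interval is θ = -2.1 ± z·2.66 with z = 1.960.
Half-width: 1.960 × 2.66 = 5.214.
-2.1 − 5.214 = -7.314; -2.1 + 5.214 = 3.114.

[-7.314, 3.114]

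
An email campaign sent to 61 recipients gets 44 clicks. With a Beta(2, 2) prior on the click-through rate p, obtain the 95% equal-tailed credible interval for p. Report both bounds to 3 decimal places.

[0.592, 0.811]

Posterior: Beta(2+44, 2+17) = Beta(46, 19).
Equal-tailed 95% interval: the 0.025 and 0.975 quantiles of Beta(46, 19).
Posterior mean ≈ 0.708, SD ≈ 0.056; a Normal approximation gives roughly [0.598, 0.817].
Exact: F⁻¹(0.025) = 0.592; F⁻¹(0.975) = 0.811.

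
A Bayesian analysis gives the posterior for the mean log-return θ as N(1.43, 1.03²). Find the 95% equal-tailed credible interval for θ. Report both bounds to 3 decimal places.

The posterior is symmetric, so the 95% equal-tailed interval is θ = 1.43 ± z·1.03 with z = 1.960.
Half-width: 1.960 × 1.03 = 2.019.
1.43 − 2.019 = -0.589; 1.43 + 2.019 = 3.449.

[-0.589, 3.449]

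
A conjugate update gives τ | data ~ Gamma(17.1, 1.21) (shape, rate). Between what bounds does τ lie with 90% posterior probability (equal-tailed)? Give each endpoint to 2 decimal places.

Posterior: Gamma(shape 17.1, rate 1.21).
Equal-tailed 90% interval: Gamma(17.1, 1.21) quantiles at 0.05 and 0.95.
Posterior mean ≈ 14.13, SD ≈ 3.42; a Normal approximation gives roughly [8.51, 19.75].
Exact: lower = 9.02; upper = 20.18.

[9.02, 20.18]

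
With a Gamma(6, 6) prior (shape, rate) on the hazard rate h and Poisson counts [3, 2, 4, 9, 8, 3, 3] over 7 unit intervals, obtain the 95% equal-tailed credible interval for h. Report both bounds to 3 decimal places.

Posterior: Gamma(6+32, 6+7) = Gamma(38, 13) (shape, rate).
Equal-tailed 95% interval: Gamma(38, 13) quantiles at 0.025 and 0.975.
Posterior mean ≈ 2.923, SD ≈ 0.474; a Normal approximation gives roughly [1.994, 3.852].
Exact: lower = 2.069; upper = 3.923.

[2.069, 3.923]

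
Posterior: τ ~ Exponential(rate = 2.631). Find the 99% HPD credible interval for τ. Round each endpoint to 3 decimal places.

[0.000, 1.750]

The exponential density is strictly decreasing on [0, ∞), so the HPD interval is anchored at 0: [0, q] with P(τ ≤ q) = 0.99.
q = −ln(1 − 0.99) / 2.631 = 4.6052 / 2.631 = 1.750.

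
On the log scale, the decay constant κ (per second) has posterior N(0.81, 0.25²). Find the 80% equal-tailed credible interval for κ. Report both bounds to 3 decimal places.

[1.632, 3.097]

On the log scale the 80% interval is 0.81 ± 1.282 × 0.25 = [0.4896, 1.1304].
Exponentiate: [e^0.4896, e^1.1304] = [1.632, 3.097].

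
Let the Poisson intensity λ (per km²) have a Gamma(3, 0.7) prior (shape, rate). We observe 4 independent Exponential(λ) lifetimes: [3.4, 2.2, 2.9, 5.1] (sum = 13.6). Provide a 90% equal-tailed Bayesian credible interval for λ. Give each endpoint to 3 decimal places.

Posterior: Gamma(3+4, 0.7+13.6) = Gamma(7, 14.3) (shape, rate).
Equal-tailed 90% interval: Gamma(7, 14.3) quantiles at 0.05 and 0.95.
Posterior mean ≈ 0.490, SD ≈ 0.185; a Normal approximation gives roughly [0.185, 0.794].
Exact: lower = 0.230; upper = 0.828.

[0.230, 0.828]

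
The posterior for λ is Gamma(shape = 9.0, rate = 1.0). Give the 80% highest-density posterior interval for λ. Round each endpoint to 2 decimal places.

[4.87, 12.24]

The posterior is unimodal and skewed, so the HPD interval has equal density at both endpoints and is the shortest 80% interval.
Solving f(4.87) = f(12.24) with F(12.24) − F(4.87) = 0.80 gives [4.87, 12.24].
For comparison, the equal-tailed interval is [5.43, 12.99]; the HPD is narrower and shifted toward the mode.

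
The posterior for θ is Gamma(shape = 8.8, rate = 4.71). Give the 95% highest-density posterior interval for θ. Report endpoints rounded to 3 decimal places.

[0.741, 3.123]

The posterior is unimodal and skewed, so the HPD interval has equal density at both endpoints and is the shortest 95% interval.
Solving f(0.741) = f(3.123) with F(3.123) − F(0.741) = 0.95 gives [0.741, 3.123].
For comparison, the equal-tailed interval is [0.845, 3.290]; the HPD is narrower and shifted toward the mode.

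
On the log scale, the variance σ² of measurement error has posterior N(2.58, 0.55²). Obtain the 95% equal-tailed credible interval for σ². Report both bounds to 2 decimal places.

[4.49, 38.78]

On the log scale the 95% interval is 2.58 ± 1.960 × 0.55 = [1.5020, 3.6580].
Exponentiate: [e^1.5020, e^3.6580] = [4.49, 38.78].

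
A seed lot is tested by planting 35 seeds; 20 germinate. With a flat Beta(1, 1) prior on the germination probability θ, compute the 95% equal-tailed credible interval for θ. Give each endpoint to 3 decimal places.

[0.408, 0.721]

Posterior: Beta(1+20, 1+15) = Beta(21, 16).
Equal-tailed 95% interval: the 0.025 and 0.975 quantiles of Beta(21, 16).
Posterior mean ≈ 0.568, SD ≈ 0.080; a Normal approximation gives roughly [0.410, 0.725].
Exact: F⁻¹(0.025) = 0.408; F⁻¹(0.975) = 0.721.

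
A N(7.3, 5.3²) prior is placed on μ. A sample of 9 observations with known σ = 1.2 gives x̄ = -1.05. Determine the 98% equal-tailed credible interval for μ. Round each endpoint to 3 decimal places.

Posterior precision = 1/5.3² + 9/1.2² = 0.0356 + 6.2500 = 6.2856, so posterior SD = 0.3989.
Posterior mean = (7.3/5.3² + 9·-1.05/1.2²) / 6.2856 = -1.0027.
Interval: -1.0027 ± 2.326 × 0.3989 → [-1.931, -0.075].

[-1.931, -0.075]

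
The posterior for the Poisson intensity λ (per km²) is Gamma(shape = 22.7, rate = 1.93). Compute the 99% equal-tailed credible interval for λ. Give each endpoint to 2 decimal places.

[6.37, 19.09]

Posterior: Gamma(shape 22.7, rate 1.93).
Equal-tailed 99% interval: Gamma(22.7, 1.93) quantiles at 0.005 and 0.995.
Posterior mean ≈ 11.76, SD ≈ 2.47; a Normal approximation gives roughly [5.40, 18.12].
Exact: lower = 6.37; upper = 19.09.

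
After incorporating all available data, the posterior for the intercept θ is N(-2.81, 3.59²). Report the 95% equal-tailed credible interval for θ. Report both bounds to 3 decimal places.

[-9.846, 4.226]

The posterior is symmetric, so the 95% equal-tailed interval is θ = -2.81 ± z·3.59 with z = 1.960.
Half-width: 1.960 × 3.59 = 7.036.
-2.81 − 7.036 = -9.846; -2.81 + 7.036 = 4.226.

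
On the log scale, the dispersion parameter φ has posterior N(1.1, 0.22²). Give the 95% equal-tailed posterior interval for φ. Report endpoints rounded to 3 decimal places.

[1.952, 4.624]

On the log scale the 95% interval is 1.1 ± 1.960 × 0.22 = [0.6688, 1.5312].
Exponentiate: [e^0.6688, e^1.5312] = [1.952, 4.624].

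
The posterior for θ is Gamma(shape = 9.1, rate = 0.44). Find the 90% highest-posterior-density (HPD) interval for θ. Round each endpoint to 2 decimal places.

The posterior is unimodal and skewed, so the HPD interval has equal density at both endpoints and is the shortest 90% interval.
Solving f(9.64) = f(31.34) with F(31.34) − F(9.64) = 0.90 gives [9.64, 31.34].
For comparison, the equal-tailed interval is [10.84, 33.10]; the HPD is narrower and shifted toward the mode.

[9.64, 31.34]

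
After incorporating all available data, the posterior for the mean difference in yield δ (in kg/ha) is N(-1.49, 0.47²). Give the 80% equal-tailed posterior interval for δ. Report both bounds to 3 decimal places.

[-2.092, -0.888]

The posterior is symmetric, so the 80% equal-tailed interval is δ = -1.49 ± z·0.47 with z = 1.282.
Half-width: 1.282 × 0.47 = 0.602.
-1.49 − 0.602 = -2.092; -1.49 + 0.602 = -0.888.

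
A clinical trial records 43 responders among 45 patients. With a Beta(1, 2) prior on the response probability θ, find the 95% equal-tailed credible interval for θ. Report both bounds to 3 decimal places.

[0.825, 0.976]

Posterior: Beta(1+43, 2+2) = Beta(44, 4).
Equal-tailed 95% interval: the 0.025 and 0.975 quantiles of Beta(44, 4).
Posterior mean ≈ 0.917, SD ≈ 0.039; a Normal approximation gives roughly [0.839, 0.994].
Exact: F⁻¹(0.025) = 0.825; F⁻¹(0.975) = 0.976.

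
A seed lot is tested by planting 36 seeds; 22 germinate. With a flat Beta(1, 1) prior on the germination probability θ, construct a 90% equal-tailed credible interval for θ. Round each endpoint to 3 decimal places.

Posterior: Beta(1+22, 1+14) = Beta(23, 15).
Equal-tailed 90% interval: the 0.05 and 0.95 quantiles of Beta(23, 15).
Posterior mean ≈ 0.605, SD ≈ 0.078; a Normal approximation gives roughly [0.477, 0.734].
Exact: F⁻¹(0.05) = 0.473; F⁻¹(0.95) = 0.731.

[0.473, 0.731]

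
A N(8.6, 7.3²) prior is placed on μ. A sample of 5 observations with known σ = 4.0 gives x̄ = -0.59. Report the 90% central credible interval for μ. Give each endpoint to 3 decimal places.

[-2.927, 2.788]

Posterior precision = 1/7.3² + 5/4.0² = 0.0188 + 0.3125 = 0.3313, so posterior SD = 1.7374.
Posterior mean = (8.6/7.3² + 5·-0.59/4.0²) / 0.3313 = -0.0694.
Interval: -0.0694 ± 1.645 × 1.7374 → [-2.927, 2.788].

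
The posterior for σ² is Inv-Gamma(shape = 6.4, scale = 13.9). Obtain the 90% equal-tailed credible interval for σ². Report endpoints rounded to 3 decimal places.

Inverse-Gamma(6.4, 13.9) quantiles: F⁻¹(0.05) and F⁻¹(0.95).
Equivalently, 1/σ² ~ Gamma(6.4, rate = 13.9); invert its 0.95 and 0.05 quantiles.
Posterior mean ≈ 2.574, SD ≈ 1.227; a Normal approximation gives roughly [0.556, 4.593].
Exact: lower = 1.258; upper = 4.828.

[1.258, 4.828]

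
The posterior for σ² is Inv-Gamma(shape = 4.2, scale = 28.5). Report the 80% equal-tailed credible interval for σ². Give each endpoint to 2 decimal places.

Inverse-Gamma(4.2, 28.5) quantiles: F⁻¹(0.1) and F⁻¹(0.9).
Equivalently, 1/σ² ~ Gamma(4.2, rate = 28.5); invert its 0.9 and 0.1 quantiles.
Posterior mean ≈ 8.91, SD ≈ 6.00; a Normal approximation gives roughly [1.21, 16.60].
Exact: lower = 4.10; upper = 15.17.

[4.10, 15.17]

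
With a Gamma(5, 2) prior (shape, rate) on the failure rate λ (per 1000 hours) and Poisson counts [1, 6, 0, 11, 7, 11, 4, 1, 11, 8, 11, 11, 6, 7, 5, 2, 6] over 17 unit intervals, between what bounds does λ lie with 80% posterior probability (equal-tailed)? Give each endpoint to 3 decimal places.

Posterior: Gamma(5+108, 2+17) = Gamma(113, 19) (shape, rate).
Equal-tailed 80% interval: Gamma(113, 19) quantiles at 0.1 and 0.9.
Posterior mean ≈ 5.947, SD ≈ 0.559; a Normal approximation gives roughly [5.230, 6.664].
Exact: lower = 5.243; upper = 6.675.

[5.243, 6.675]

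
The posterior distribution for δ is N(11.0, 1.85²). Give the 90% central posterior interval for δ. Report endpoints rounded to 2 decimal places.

[7.96, 14.04]

The posterior is symmetric, so the 90% equal-tailed interval is δ = 11.0 ± z·1.85 with z = 1.645.
Half-width: 1.645 × 1.85 = 3.04.
11.0 − 3.04 = 7.96; 11.0 + 3.04 = 14.04.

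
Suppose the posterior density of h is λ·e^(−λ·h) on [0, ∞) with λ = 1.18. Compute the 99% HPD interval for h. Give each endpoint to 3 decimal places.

[0.000, 3.903]

The exponential density is strictly decreasing on [0, ∞), so the HPD interval is anchored at 0: [0, q] with P(h ≤ q) = 0.99.
q = −ln(1 − 0.99) / 1.18 = 4.6052 / 1.18 = 3.903.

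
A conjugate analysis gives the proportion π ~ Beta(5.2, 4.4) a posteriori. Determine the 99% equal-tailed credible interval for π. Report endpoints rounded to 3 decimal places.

Posterior: Beta(5.2, 4.4).
Equal-tailed 99% interval: the 0.005 and 0.995 quantiles of Beta(5.2, 4.4).
Posterior mean ≈ 0.542, SD ≈ 0.153; a Normal approximation gives roughly [0.147, 0.936].
Exact: F⁻¹(0.005) = 0.169; F⁻¹(0.995) = 0.885.

[0.169, 0.885]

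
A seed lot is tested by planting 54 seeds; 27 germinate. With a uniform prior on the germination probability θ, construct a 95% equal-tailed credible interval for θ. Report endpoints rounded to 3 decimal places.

[0.371, 0.629]

Posterior: Beta(1+27, 1+27) = Beta(28, 28).
Equal-tailed 95% interval: the 0.025 and 0.975 quantiles of Beta(28, 28).
Posterior mean ≈ 0.500, SD ≈ 0.066; a Normal approximation gives roughly [0.370, 0.630].
Exact: F⁻¹(0.025) = 0.371; F⁻¹(0.975) = 0.629.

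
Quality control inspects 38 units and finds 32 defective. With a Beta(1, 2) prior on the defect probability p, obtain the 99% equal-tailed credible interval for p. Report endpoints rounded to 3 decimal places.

[0.624, 0.932]

Posterior: Beta(1+32, 2+6) = Beta(33, 8).
Equal-tailed 99% interval: the 0.005 and 0.995 quantiles of Beta(33, 8).
Posterior mean ≈ 0.805, SD ≈ 0.061; a Normal approximation gives roughly [0.647, 0.962].
Exact: F⁻¹(0.005) = 0.624; F⁻¹(0.995) = 0.932.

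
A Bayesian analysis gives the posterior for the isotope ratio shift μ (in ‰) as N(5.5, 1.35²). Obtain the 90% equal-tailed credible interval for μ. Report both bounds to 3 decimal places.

[3.279, 7.721]

The posterior is symmetric, so the 90% equal-tailed interval is μ = 5.5 ± z·1.35 with z = 1.645.
Half-width: 1.645 × 1.35 = 2.221.
5.5 − 2.221 = 3.279; 5.5 + 2.221 = 7.721.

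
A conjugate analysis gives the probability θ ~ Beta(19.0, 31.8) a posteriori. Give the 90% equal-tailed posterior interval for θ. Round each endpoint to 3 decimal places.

[0.266, 0.488]

Posterior: Beta(19.0, 31.8).
Equal-tailed 90% interval: the 0.05 and 0.95 quantiles of Beta(19.0, 31.8).
Posterior mean ≈ 0.374, SD ≈ 0.067; a Normal approximation gives roughly [0.263, 0.485].
Exact: F⁻¹(0.05) = 0.266; F⁻¹(0.95) = 0.488.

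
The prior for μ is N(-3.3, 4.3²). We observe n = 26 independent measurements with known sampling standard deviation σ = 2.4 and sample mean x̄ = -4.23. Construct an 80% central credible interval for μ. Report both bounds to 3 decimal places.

[-4.819, -3.619]

Posterior precision = 1/4.3² + 26/2.4² = 0.0541 + 4.5139 = 4.5680, so posterior SD = 0.4679.
Posterior mean = (-3.3/4.3² + 26·-4.23/2.4²) / 4.5680 = -4.2190.
Interval: -4.2190 ± 1.282 × 0.4679 → [-4.819, -3.619].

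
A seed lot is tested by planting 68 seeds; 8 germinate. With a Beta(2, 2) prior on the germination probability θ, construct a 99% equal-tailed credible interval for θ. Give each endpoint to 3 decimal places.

Posterior: Beta(2+8, 2+60) = Beta(10, 62).
Equal-tailed 99% interval: the 0.005 and 0.995 quantiles of Beta(10, 62).
Posterior mean ≈ 0.139, SD ≈ 0.040; a Normal approximation gives roughly [0.035, 0.243].
Exact: F⁻¹(0.005) = 0.054; F⁻¹(0.995) = 0.260.

[0.054, 0.260]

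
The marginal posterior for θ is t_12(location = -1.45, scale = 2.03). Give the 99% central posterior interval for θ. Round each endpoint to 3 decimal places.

The t_12 distribution is symmetric; the 99% interval is -1.45 ± t·2.03 with t_{0.995,12} = 3.055.
Half-width: 3.055 × 2.03 = 6.201.
-1.45 − 6.201 = -7.651; -1.45 + 6.201 = 4.751.

[-7.651, 4.751]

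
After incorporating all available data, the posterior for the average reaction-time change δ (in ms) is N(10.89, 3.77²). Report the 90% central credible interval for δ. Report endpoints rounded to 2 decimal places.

The posterior is symmetric, so the 90% equal-tailed interval is δ = 10.89 ± z·3.77 with z = 1.645.
Half-width: 1.645 × 3.77 = 6.20.
10.89 − 6.20 = 4.69; 10.89 + 6.20 = 17.09.

[4.69, 17.09]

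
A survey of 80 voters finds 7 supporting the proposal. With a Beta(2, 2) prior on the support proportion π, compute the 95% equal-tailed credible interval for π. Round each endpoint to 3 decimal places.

Posterior: Beta(2+7, 2+73) = Beta(9, 75).
Equal-tailed 95% interval: the 0.025 and 0.975 quantiles of Beta(9, 75).
Posterior mean ≈ 0.107, SD ≈ 0.034; a Normal approximation gives roughly [0.041, 0.173].
Exact: F⁻¹(0.025) = 0.051; F⁻¹(0.975) = 0.181.

[0.051, 0.181]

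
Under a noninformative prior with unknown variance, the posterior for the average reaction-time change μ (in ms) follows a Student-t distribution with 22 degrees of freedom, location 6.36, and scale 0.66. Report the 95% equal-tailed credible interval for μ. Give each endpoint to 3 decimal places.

The t_22 distribution is symmetric; the 95% interval is 6.36 ± t·0.66 with t_{0.975,22} = 2.074.
Half-width: 2.074 × 0.66 = 1.369.
6.36 − 1.369 = 4.991; 6.36 + 1.369 = 7.729.

[4.991, 7.729]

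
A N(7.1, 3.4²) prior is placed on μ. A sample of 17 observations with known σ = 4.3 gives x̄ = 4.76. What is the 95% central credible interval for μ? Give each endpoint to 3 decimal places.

Posterior precision = 1/3.4² + 17/4.3² = 0.0865 + 0.9194 = 1.0059, so posterior SD = 0.9971.
Posterior mean = (7.1/3.4² + 17·4.76/4.3²) / 1.0059 = 4.9612.
Interval: 4.9612 ± 1.960 × 0.9971 → [3.007, 6.915].

[3.007, 6.915]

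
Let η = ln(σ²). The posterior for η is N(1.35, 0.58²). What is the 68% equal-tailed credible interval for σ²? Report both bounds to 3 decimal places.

On the log scale the 68% interval is 1.35 ± 0.994 × 0.58 = [0.7732, 1.9268].
Exponentiate: [e^0.7732, e^1.9268] = [2.167, 6.867].

[2.167, 6.867]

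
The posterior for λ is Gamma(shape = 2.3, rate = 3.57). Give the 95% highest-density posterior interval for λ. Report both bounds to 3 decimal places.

The posterior is unimodal and skewed, so the HPD interval has equal density at both endpoints and is the shortest 95% interval.
Solving f(0.028) = f(1.475) with F(1.475) − F(0.028) = 0.95 gives [0.028, 1.475].
For comparison, the equal-tailed interval is [0.096, 1.704]; the HPD is narrower and shifted toward the mode.

[0.028, 1.475]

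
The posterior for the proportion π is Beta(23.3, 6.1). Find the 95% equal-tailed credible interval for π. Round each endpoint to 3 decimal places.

Posterior: Beta(23.3, 6.1).
Equal-tailed 95% interval: the 0.025 and 0.975 quantiles of Beta(23.3, 6.1).
Posterior mean ≈ 0.793, SD ≈ 0.074; a Normal approximation gives roughly [0.648, 0.937].
Exact: F⁻¹(0.025) = 0.632; F⁻¹(0.975) = 0.916.

[0.632, 0.916]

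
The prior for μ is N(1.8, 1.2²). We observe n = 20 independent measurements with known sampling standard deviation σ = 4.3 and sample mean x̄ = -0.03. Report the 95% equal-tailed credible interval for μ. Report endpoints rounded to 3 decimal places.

Posterior precision = 1/1.2² + 20/4.3² = 0.6944 + 1.0817 = 1.7761, so posterior SD = 0.7504.
Posterior mean = (1.8/1.2² + 20·-0.03/4.3²) / 1.7761 = 0.6855.
Interval: 0.6855 ± 1.960 × 0.7504 → [-0.785, 2.156].

[-0.785, 2.156]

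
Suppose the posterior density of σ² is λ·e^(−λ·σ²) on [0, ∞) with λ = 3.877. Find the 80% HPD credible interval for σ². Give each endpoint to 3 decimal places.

[0.000, 0.415]

The exponential density is strictly decreasing on [0, ∞), so the HPD interval is anchored at 0: [0, q] with P(σ² ≤ q) = 0.80.
q = −ln(1 − 0.80) / 3.877 = 1.6094 / 3.877 = 0.415.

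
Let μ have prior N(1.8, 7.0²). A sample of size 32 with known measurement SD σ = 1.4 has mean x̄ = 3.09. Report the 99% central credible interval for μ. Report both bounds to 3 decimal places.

Posterior precision = 1/7.0² + 32/1.4² = 0.0204 + 16.3265 = 16.3469, so posterior SD = 0.2473.
Posterior mean = (1.8/7.0² + 32·3.09/1.4²) / 16.3469 = 3.0884.
Interval: 3.0884 ± 2.576 × 0.2473 → [2.451, 3.725].

[2.451, 3.725]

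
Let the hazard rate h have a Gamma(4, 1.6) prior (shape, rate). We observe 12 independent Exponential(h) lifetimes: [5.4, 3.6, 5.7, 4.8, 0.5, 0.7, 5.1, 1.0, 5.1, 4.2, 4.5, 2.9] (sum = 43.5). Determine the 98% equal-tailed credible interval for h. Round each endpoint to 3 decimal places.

[0.181, 0.593]

Posterior: Gamma(4+12, 1.6+43.5) = Gamma(16, 45.1) (shape, rate).
Equal-tailed 98% interval: Gamma(16, 45.1) quantiles at 0.01 and 0.99.
Posterior mean ≈ 0.355, SD ≈ 0.089; a Normal approximation gives roughly [0.148, 0.561].
Exact: lower = 0.181; upper = 0.593.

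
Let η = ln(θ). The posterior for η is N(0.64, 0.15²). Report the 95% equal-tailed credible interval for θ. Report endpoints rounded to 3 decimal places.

On the log scale the 95% interval is 0.64 ± 1.960 × 0.15 = [0.3460, 0.9340].
Exponentiate: [e^0.3460, e^0.9340] = [1.413, 2.545].

[1.413, 2.545]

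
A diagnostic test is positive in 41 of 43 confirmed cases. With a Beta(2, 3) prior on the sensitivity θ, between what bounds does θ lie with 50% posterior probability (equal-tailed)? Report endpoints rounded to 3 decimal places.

[0.870, 0.928]

Posterior: Beta(2+41, 3+2) = Beta(43, 5).
Equal-tailed 50% interval: the 0.25 and 0.75 quantiles of Beta(43, 5).
Posterior mean ≈ 0.896, SD ≈ 0.044; a Normal approximation gives roughly [0.866, 0.925].
Exact: F⁻¹(0.25) = 0.870; F⁻¹(0.75) = 0.928.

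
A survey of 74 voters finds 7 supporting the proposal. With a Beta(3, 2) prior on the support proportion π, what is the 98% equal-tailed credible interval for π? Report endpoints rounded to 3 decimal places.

Posterior: Beta(3+7, 2+67) = Beta(10, 69).
Equal-tailed 98% interval: the 0.01 and 0.99 quantiles of Beta(10, 69).
Posterior mean ≈ 0.127, SD ≈ 0.037; a Normal approximation gives roughly [0.040, 0.213].
Exact: F⁻¹(0.01) = 0.055; F⁻¹(0.99) = 0.226.

[0.055, 0.226]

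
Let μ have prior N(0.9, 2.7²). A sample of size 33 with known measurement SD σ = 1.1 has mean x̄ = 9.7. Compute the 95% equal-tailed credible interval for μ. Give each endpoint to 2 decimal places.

[9.28, 10.03]

Posterior precision = 1/2.7² + 33/1.1² = 0.1372 + 27.2727 = 27.4099, so posterior SD = 0.1910.
Posterior mean = (0.9/2.7² + 33·9.7/1.1²) / 27.4099 = 9.6560.
Interval: 9.6560 ± 1.960 × 0.1910 → [9.28, 10.03].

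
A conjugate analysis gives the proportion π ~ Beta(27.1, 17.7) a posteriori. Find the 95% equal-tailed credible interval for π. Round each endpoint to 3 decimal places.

[0.460, 0.741]

Posterior: Beta(27.1, 17.7).
Equal-tailed 95% interval: the 0.025 and 0.975 quantiles of Beta(27.1, 17.7).
Posterior mean ≈ 0.605, SD ≈ 0.072; a Normal approximation gives roughly [0.463, 0.746].
Exact: F⁻¹(0.025) = 0.460; F⁻¹(0.975) = 0.741.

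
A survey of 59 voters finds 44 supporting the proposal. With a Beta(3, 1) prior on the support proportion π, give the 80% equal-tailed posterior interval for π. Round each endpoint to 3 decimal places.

[0.674, 0.814]

Posterior: Beta(3+44, 1+15) = Beta(47, 16).
Equal-tailed 80% interval: the 0.1 and 0.9 quantiles of Beta(47, 16).
Posterior mean ≈ 0.746, SD ≈ 0.054; a Normal approximation gives roughly [0.676, 0.816].
Exact: F⁻¹(0.1) = 0.674; F⁻¹(0.9) = 0.814.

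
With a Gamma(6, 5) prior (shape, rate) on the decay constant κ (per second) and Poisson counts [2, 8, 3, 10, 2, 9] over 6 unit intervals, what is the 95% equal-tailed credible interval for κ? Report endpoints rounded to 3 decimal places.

[2.598, 4.847]

Posterior: Gamma(6+34, 5+6) = Gamma(40, 11) (shape, rate).
Equal-tailed 95% interval: Gamma(40, 11) quantiles at 0.025 and 0.975.
Posterior mean ≈ 3.636, SD ≈ 0.575; a Normal approximation gives roughly [2.509, 4.763].
Exact: lower = 2.598; upper = 4.847.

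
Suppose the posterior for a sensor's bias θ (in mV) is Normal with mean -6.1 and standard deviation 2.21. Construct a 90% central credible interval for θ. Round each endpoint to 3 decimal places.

[-9.735, -2.465]

The posterior is symmetric, so the 90% equal-tailed interval is θ = -6.1 ± z·2.21 with z = 1.645.
Half-width: 1.645 × 2.21 = 3.635.
-6.1 − 3.635 = -9.735; -6.1 + 3.635 = -2.465.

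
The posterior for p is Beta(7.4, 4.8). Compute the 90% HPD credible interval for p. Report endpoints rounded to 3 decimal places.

The posterior is unimodal and skewed, so the HPD interval has equal density at both endpoints and is the shortest 90% interval.
Solving f(0.389) = f(0.829) with F(0.829) − F(0.389) = 0.90 gives [0.389, 0.829].
For comparison, the equal-tailed interval is [0.375, 0.818]; the HPD is narrower and shifted toward the mode.

[0.389, 0.829]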